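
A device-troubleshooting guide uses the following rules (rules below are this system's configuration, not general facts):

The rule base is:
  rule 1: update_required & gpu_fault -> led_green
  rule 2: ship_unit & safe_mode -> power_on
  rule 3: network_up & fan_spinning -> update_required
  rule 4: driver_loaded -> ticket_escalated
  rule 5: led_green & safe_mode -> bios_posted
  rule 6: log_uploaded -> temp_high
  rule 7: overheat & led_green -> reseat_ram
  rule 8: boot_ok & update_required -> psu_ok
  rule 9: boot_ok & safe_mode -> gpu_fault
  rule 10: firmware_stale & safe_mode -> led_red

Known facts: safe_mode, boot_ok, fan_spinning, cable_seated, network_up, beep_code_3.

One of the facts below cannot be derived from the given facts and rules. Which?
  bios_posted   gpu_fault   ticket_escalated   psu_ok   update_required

Round 1 — rule 3, rule 9, derive update_required, gpu_fault.
Round 2 — rule 1, rule 8, derive led_green, psu_ok.
Round 3 — rule 5, derive bios_posted.
Derived: gpu_fault (round 1), psu_ok (round 2), update_required (round 1), bios_posted (round 3). ticket_escalated never appears in any round.

ticket_escalated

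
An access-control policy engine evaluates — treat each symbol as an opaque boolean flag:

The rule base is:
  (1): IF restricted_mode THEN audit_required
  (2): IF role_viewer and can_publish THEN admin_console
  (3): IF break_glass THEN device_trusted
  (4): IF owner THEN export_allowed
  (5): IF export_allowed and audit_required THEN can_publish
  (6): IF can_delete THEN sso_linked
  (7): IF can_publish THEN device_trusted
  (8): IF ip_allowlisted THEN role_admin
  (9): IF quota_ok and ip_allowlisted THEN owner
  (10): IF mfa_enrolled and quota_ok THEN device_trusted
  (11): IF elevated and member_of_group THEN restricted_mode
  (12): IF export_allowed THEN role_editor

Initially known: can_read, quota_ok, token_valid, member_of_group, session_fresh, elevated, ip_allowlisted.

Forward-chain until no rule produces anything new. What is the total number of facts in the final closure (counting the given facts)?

15

[1] (8) [IF ip_allowlisted THEN role_admin]; (9) [IF quota_ok and ip_allowlisted THEN owner]; (11) [IF elevated and member_of_group THEN restricted_mode]. ⇒ new: role_admin, owner, restricted_mode.
[2] (1) [IF restricted_mode THEN audit_required]; (4) [IF owner THEN export_allowed]. ⇒ new: audit_required, export_allowed.
[3] (5) [IF export_allowed and audit_required THEN can_publish]; (12) [IF export_allowed THEN role_editor]. ⇒ new: can_publish, role_editor.
[4] (7) [IF can_publish THEN device_trusted]. ⇒ new: device_trusted.
Closure: {audit_required, can_publish, can_read, device_trusted, elevated, export_allowed, ip_allowlisted, member_of_group, owner, quota_ok, restricted_mode, role_admin, role_editor, session_fresh, token_valid} — 15 facts.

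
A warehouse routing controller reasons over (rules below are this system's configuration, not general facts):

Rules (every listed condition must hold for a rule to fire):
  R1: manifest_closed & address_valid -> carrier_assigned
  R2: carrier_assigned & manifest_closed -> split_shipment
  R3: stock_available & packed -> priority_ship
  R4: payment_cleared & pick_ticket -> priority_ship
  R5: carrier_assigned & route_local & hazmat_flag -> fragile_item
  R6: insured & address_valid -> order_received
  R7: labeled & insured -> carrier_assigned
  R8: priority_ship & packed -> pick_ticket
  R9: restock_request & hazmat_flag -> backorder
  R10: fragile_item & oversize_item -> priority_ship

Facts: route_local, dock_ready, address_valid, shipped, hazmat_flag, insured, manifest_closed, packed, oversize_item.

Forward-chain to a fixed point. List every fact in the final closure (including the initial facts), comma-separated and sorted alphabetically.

address_valid, carrier_assigned, dock_ready, fragile_item, hazmat_flag, insured, manifest_closed, order_received, oversize_item, packed, pick_ticket, priority_ship, route_local, shipped, split_shipment

Round 1 — R1, R6, derive carrier_assigned, order_received.
Round 2 — R2, R5, derive split_shipment, fragile_item.
Round 3 — R10, derive priority_ship.
Round 4 — R8, derive pick_ticket.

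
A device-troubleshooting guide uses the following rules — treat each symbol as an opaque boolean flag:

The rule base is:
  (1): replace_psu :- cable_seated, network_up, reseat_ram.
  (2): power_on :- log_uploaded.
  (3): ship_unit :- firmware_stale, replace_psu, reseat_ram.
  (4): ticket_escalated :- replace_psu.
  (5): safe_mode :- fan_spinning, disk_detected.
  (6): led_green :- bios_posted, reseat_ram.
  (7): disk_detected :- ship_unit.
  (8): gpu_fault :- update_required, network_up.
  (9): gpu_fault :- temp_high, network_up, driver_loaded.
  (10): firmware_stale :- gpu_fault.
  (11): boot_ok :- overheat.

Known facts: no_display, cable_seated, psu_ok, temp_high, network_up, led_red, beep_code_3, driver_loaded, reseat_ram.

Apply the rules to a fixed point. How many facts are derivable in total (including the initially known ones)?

Round 1 fires (1), (9), giving replace_psu, gpu_fault.
Round 2 fires (4), (10), giving ticket_escalated, firmware_stale.
Round 3 fires (3), giving ship_unit.
Round 4 fires (7), giving disk_detected.
Closure: {beep_code_3, cable_seated, disk_detected, driver_loaded, firmware_stale, gpu_fault, led_red, network_up, no_display, psu_ok, replace_psu, reseat_ram, ship_unit, temp_high, ticket_escalated} — 15 facts.

15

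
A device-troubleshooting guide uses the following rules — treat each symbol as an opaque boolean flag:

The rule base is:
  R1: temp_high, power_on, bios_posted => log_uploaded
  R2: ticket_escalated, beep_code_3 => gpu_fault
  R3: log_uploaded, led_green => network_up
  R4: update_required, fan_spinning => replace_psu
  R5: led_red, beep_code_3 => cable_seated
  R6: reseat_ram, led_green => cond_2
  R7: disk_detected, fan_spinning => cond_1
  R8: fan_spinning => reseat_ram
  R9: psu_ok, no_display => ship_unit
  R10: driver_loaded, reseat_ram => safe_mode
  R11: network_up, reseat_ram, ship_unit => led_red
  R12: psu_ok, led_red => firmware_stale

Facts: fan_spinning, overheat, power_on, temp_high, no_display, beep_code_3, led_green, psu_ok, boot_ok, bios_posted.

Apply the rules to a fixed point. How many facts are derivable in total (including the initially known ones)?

Round 1: R1 [temp_high, power_on, bios_posted => log_uploaded]; R8 [fan_spinning => reseat_ram]; R9 [psu_ok, no_display => ship_unit]. Adds log_uploaded, reseat_ram, ship_unit.
Round 2: R3 [log_uploaded, led_green => network_up]; R6 [reseat_ram, led_green => cond_2]. Adds network_up, cond_2.
Round 3: R11 [network_up, reseat_ram, ship_unit => led_red]. Adds led_red.
Round 4: R5 [led_red, beep_code_3 => cable_seated]; R12 [psu_ok, led_red => firmware_stale]. Adds cable_seated, firmware_stale.
Closure: {beep_code_3, bios_posted, boot_ok, cable_seated, cond_2, fan_spinning, firmware_stale, led_green, led_red, log_uploaded, network_up, no_display, overheat, power_on, psu_ok, reseat_ram, ship_unit, temp_high} — 18 facts.

18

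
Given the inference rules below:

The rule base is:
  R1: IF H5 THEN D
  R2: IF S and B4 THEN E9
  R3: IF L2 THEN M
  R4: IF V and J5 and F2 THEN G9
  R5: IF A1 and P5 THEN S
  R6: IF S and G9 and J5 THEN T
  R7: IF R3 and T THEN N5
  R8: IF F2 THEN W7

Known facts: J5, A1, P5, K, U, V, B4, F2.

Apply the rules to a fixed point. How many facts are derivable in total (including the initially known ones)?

13

Round 1: R4 [IF V and J5 and F2 THEN G9]; R5 [IF A1 and P5 THEN S]; R8 [IF F2 THEN W7]. New: G9, S, W7.
Round 2: R2 [IF S and B4 THEN E9]; R6 [IF S and G9 and J5 THEN T]. New: E9, T.
Closure: {A1, B4, E9, F2, G9, J5, K, P5, S, T, U, V, W7} — 13 facts.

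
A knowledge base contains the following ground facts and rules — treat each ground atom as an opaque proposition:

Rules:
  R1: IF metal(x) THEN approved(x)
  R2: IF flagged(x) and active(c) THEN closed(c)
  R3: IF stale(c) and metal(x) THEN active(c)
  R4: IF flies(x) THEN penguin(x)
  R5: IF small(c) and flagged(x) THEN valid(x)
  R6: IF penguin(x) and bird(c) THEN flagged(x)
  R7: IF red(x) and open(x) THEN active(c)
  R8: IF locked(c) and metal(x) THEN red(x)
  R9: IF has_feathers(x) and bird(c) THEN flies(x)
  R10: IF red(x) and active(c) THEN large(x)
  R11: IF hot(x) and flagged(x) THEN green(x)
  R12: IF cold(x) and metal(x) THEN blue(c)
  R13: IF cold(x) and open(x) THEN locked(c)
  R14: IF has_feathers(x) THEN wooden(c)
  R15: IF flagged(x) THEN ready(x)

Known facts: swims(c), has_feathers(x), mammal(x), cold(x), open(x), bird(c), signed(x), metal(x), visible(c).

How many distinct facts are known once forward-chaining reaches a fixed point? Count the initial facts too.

Round 1: R1 [IF metal(x) THEN approved(x)]; R9 [IF has_feathers(x) and bird(c) THEN flies(x)]; R12 [IF cold(x) and metal(x) THEN blue(c)]; R13 [IF cold(x) and open(x) THEN locked(c)]; R14 [IF has_feathers(x) THEN wooden(c)]. New: approved(x), flies(x), blue(c), locked(c), wooden(c).
Round 2: R4 [IF flies(x) THEN penguin(x)]; R8 [IF locked(c) and metal(x) THEN red(x)]. New: penguin(x), red(x).
Round 3: R6 [IF penguin(x) and bird(c) THEN flagged(x)]; R7 [IF red(x) and open(x) THEN active(c)]. New: flagged(x), active(c).
Round 4: R2 [IF flagged(x) and active(c) THEN closed(c)]; R10 [IF red(x) and active(c) THEN large(x)]; R15 [IF flagged(x) THEN ready(x)]. New: closed(c), large(x), ready(x).
Closure: {active(c), approved(x), bird(c), blue(c), closed(c), cold(x), flagged(x), flies(x), has_feathers(x), large(x), locked(c), mammal(x), metal(x), open(x), penguin(x), ready(x), red(x), signed(x), swims(c), visible(c), wooden(c)} — 21 facts.

21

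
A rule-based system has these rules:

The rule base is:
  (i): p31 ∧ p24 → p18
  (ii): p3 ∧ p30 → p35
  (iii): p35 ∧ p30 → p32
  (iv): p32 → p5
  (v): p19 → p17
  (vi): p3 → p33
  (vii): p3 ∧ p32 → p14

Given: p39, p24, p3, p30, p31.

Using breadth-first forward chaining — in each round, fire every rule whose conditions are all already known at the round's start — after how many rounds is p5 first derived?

Round 1 fires (i), (ii), (vi), giving p18, p35, p33.
Round 2 fires (iii), giving p32.
Round 3 fires (iv), (vii), giving p5, p14.
p5 first appears in round 3.

3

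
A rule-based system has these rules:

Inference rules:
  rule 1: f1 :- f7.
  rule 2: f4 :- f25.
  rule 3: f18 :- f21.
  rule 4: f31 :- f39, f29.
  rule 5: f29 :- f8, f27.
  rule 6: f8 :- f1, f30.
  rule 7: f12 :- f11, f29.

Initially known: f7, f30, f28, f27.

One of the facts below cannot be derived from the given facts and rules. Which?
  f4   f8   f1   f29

Round 1: rule 1 [f1 :- f7.]. New: f1.
Round 2: rule 6 [f8 :- f1, f30.]. New: f8.
Round 3: rule 5 [f29 :- f8, f27.]. New: f29.
Derived: f8 (round 2), f29 (round 3), f1 (round 1). f4 never appears in any round.

f4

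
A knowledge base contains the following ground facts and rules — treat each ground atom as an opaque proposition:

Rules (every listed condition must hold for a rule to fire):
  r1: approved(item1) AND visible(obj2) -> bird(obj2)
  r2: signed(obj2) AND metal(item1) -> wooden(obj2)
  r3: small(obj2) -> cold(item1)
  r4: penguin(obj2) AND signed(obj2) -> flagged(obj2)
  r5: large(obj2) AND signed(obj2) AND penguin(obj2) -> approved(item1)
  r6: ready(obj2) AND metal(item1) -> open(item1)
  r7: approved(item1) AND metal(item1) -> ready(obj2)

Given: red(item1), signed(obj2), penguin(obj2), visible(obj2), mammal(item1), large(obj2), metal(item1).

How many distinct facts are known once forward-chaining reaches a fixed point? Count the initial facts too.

13

Round 1: r2 [signed(obj2) AND metal(item1) -> wooden(obj2)]; r4 [penguin(obj2) AND signed(obj2) -> flagged(obj2)]; r5 [large(obj2) AND signed(obj2) AND penguin(obj2) -> approved(item1)]. New: wooden(obj2), flagged(obj2), approved(item1).
Round 2: r1 [approved(item1) AND visible(obj2) -> bird(obj2)]; r7 [approved(item1) AND metal(item1) -> ready(obj2)]. New: bird(obj2), ready(obj2).
Round 3: r6 [ready(obj2) AND metal(item1) -> open(item1)]. New: open(item1).
Closure: {approved(item1), bird(obj2), flagged(obj2), large(obj2), mammal(item1), metal(item1), open(item1), penguin(obj2), ready(obj2), red(item1), signed(obj2), visible(obj2), wooden(obj2)} — 13 facts.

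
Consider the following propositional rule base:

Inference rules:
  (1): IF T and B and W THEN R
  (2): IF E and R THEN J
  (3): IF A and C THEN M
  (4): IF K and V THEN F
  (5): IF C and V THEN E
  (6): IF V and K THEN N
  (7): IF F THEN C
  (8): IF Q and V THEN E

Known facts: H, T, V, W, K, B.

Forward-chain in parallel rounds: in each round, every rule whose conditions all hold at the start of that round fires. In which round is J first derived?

Round 1 — (1), (4), (6), derive R, F, N.
Round 2 — (7), derive C.
Round 3 — (5), derive E.
Round 4 — (2), derive J.
J first appears in round 4.

4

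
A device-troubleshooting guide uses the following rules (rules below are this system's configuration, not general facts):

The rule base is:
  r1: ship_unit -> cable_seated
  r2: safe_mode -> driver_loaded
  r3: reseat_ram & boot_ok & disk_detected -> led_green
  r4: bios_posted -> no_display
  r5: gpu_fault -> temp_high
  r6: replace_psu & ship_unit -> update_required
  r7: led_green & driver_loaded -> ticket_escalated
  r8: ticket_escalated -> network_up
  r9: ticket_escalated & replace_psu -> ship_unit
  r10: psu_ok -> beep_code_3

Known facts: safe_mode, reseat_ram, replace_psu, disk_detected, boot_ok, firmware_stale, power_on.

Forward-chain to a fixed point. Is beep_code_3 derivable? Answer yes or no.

no

Round 1 — r2, r3, derive driver_loaded, led_green.
Round 2 — r7, derive ticket_escalated.
Round 3 — r8, r9, derive network_up, ship_unit.
Round 4 — r1, r6, derive cable_seated, update_required.
Fixed point reached. beep_code_3 is concluded only by r10; r10 needs psu_ok (never derived).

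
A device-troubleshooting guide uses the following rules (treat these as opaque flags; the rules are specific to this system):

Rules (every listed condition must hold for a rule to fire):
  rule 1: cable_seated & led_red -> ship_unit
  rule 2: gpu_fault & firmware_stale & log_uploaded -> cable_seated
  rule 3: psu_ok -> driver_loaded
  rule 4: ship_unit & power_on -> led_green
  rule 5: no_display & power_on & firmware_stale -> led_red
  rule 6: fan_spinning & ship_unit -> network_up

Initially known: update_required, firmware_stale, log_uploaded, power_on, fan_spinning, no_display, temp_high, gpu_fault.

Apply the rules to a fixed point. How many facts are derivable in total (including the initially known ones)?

Round 1: rule 2 [gpu_fault & firmware_stale & log_uploaded -> cable_seated]; rule 5 [no_display & power_on & firmware_stale -> led_red]. New: cable_seated, led_red.
Round 2: rule 1 [cable_seated & led_red -> ship_unit]. New: ship_unit.
Round 3: rule 4 [ship_unit & power_on -> led_green]; rule 6 [fan_spinning & ship_unit -> network_up]. New: led_green, network_up.
Closure: {cable_seated, fan_spinning, firmware_stale, gpu_fault, led_green, led_red, log_uploaded, network_up, no_display, power_on, ship_unit, temp_high, update_required} — 13 facts.

13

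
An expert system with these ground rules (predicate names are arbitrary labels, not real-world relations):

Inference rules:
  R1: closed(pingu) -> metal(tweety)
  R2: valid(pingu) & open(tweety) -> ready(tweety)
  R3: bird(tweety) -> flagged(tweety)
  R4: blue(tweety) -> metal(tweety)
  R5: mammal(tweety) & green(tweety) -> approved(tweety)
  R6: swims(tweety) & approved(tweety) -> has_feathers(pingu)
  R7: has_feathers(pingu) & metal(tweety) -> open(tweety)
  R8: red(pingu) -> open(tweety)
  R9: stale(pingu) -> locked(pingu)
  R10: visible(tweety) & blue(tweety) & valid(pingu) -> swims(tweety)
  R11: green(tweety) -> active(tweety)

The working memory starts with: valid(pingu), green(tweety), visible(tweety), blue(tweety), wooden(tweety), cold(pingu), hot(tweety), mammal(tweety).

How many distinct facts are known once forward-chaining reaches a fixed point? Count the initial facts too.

15

Round 1 — R4, R5, R10, R11, derive metal(tweety), approved(tweety), swims(tweety), active(tweety).
Round 2 — R6, derive has_feathers(pingu).
Round 3 — R7, derive open(tweety).
Round 4 — R2, derive ready(tweety).
Closure: {active(tweety), approved(tweety), blue(tweety), cold(pingu), green(tweety), has_feathers(pingu), hot(tweety), mammal(tweety), metal(tweety), open(tweety), ready(tweety), swims(tweety), valid(pingu), visible(tweety), wooden(tweety)} — 15 facts.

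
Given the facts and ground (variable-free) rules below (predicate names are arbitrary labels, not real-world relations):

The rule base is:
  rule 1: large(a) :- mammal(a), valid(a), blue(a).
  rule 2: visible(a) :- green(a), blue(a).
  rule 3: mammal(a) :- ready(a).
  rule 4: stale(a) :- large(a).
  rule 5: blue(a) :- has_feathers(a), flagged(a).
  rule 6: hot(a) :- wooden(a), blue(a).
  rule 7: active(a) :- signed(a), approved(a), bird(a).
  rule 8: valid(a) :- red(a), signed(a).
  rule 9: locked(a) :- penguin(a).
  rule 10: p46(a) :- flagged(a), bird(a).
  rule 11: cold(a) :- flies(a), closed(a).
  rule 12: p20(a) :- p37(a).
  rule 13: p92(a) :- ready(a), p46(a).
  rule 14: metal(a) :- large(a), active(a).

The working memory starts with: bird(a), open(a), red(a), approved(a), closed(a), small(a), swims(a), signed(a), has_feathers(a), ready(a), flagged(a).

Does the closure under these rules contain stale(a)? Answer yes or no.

[1] rule 3 [mammal(a) :- ready(a).]; rule 5 [blue(a) :- has_feathers(a), flagged(a).]; rule 7 [active(a) :- signed(a), approved(a), bird(a).]; rule 8 [valid(a) :- red(a), signed(a).]; rule 10 [p46(a) :- flagged(a), bird(a).]. ⇒ new: mammal(a), blue(a), active(a), valid(a), p46(a).
[2] rule 1 [large(a) :- mammal(a), valid(a), blue(a).]; rule 13 [p92(a) :- ready(a), p46(a).]. ⇒ new: large(a), p92(a).
[3] rule 4 [stale(a) :- large(a).]; rule 14 [metal(a) :- large(a), active(a).]. ⇒ new: stale(a), metal(a).
stale(a) appears in round 3, so it is derivable.

yes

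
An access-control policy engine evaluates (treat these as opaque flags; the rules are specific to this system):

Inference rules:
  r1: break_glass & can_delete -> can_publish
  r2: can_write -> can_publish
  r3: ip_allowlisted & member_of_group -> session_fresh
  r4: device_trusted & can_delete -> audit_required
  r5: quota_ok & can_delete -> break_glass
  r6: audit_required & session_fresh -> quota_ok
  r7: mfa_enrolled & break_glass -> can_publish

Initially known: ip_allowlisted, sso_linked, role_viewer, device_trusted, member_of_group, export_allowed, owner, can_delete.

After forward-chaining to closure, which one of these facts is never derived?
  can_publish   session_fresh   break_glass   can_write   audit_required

Round 1: r3 [ip_allowlisted & member_of_group -> session_fresh]; r4 [device_trusted & can_delete -> audit_required]. Adds session_fresh, audit_required.
Round 2: r6 [audit_required & session_fresh -> quota_ok]. Adds quota_ok.
Round 3: r5 [quota_ok & can_delete -> break_glass]. Adds break_glass.
Round 4: r1 [break_glass & can_delete -> can_publish]. Adds can_publish.
Derived: session_fresh (round 1), break_glass (round 3), can_publish (round 4), audit_required (round 1). can_write never appears in any round.

can_write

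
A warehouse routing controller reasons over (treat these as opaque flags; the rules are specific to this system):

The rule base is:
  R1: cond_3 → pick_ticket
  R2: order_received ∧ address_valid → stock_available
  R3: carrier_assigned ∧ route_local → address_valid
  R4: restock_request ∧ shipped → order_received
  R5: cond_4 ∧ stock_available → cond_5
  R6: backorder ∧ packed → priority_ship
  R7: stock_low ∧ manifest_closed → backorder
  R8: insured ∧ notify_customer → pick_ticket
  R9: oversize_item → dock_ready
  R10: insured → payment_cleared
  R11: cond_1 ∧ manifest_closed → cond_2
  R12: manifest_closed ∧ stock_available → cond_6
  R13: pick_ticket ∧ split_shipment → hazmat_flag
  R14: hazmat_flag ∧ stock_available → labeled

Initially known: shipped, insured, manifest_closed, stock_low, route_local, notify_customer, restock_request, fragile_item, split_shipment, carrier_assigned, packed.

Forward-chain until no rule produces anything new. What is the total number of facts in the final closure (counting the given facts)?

Round 1: R3 [carrier_assigned ∧ route_local → address_valid]; R4 [restock_request ∧ shipped → order_received]; R7 [stock_low ∧ manifest_closed → backorder]; R8 [insured ∧ notify_customer → pick_ticket]; R10 [insured → payment_cleared]. Adds address_valid, order_received, backorder, pick_ticket, payment_cleared.
Round 2: R2 [order_received ∧ address_valid → stock_available]; R6 [backorder ∧ packed → priority_ship]; R13 [pick_ticket ∧ split_shipment → hazmat_flag]. Adds stock_available, priority_ship, hazmat_flag.
Round 3: R12 [manifest_closed ∧ stock_available → cond_6]; R14 [hazmat_flag ∧ stock_available → labeled]. Adds cond_6, labeled.
Closure: {address_valid, backorder, carrier_assigned, cond_6, fragile_item, hazmat_flag, insured, labeled, manifest_closed, notify_customer, order_received, packed, payment_cleared, pick_ticket, priority_ship, restock_request, route_local, shipped, split_shipment, stock_available, stock_low} — 21 facts.

21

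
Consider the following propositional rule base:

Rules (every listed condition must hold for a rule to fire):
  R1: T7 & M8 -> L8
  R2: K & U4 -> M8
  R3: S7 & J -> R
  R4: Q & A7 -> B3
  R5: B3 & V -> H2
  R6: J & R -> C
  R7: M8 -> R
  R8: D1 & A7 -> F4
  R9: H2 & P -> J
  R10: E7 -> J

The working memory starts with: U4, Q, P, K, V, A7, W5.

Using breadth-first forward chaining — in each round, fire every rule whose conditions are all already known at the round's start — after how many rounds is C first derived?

Round 1: R2 [K & U4 -> M8]; R4 [Q & A7 -> B3]. New: M8, B3.
Round 2: R5 [B3 & V -> H2]; R7 [M8 -> R]. New: H2, R.
Round 3: R9 [H2 & P -> J]. New: J.
Round 4: R6 [J & R -> C]. New: C.
C first appears in round 4.

4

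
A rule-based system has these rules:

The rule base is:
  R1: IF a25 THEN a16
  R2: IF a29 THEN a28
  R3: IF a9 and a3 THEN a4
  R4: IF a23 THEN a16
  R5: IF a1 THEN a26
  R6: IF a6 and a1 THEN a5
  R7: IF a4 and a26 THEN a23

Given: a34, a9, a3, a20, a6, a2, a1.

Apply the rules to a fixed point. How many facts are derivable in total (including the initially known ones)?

12

Round 1 fires R3, R5, R6, giving a4, a26, a5.
Round 2 fires R7, giving a23.
Round 3 fires R4, giving a16.
Closure: {a1, a16, a2, a20, a23, a26, a3, a34, a4, a5, a6, a9} — 12 facts.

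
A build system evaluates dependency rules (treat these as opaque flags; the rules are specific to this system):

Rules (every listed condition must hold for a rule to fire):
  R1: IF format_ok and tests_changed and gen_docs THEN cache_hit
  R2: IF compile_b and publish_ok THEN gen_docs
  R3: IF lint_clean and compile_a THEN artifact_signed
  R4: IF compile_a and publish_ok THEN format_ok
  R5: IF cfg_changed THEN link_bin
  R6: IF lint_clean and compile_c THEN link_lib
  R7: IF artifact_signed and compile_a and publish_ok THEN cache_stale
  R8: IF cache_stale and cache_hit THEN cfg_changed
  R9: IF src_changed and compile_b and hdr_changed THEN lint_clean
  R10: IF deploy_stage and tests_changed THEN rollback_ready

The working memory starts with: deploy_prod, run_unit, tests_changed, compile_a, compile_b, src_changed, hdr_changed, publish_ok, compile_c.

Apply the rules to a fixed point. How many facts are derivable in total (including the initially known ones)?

Round 1 — R2, R4, R9, derive gen_docs, format_ok, lint_clean.
Round 2 — R1, R3, R6, derive cache_hit, artifact_signed, link_lib.
Round 3 — R7, derive cache_stale.
Round 4 — R8, derive cfg_changed.
Round 5 — R5, derive link_bin.
Closure: {artifact_signed, cache_hit, cache_stale, cfg_changed, compile_a, compile_b, compile_c, deploy_prod, format_ok, gen_docs, hdr_changed, link_bin, link_lib, lint_clean, publish_ok, run_unit, src_changed, tests_changed} — 18 facts.

18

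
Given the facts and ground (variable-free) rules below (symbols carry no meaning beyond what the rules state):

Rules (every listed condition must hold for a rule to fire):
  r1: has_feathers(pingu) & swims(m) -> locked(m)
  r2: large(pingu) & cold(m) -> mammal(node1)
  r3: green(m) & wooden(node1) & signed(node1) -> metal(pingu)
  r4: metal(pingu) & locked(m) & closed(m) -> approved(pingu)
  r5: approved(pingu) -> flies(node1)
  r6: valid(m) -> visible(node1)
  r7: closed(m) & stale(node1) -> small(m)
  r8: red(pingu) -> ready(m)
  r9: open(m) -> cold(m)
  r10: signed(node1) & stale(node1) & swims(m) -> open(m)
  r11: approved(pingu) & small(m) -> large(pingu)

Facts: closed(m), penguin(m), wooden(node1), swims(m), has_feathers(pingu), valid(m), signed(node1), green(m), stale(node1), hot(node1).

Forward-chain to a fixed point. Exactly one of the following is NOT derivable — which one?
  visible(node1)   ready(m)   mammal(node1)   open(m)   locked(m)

ready(m)

Round 1 — r1, r3, r6, r7, r10, derive locked(m), metal(pingu), visible(node1), small(m), open(m).
Round 2 — r4, r9, derive approved(pingu), cold(m).
Round 3 — r5, r11, derive flies(node1), large(pingu).
Round 4 — r2, derive mammal(node1).
Derived: mammal(node1) (round 4), open(m) (round 1), locked(m) (round 1), visible(node1) (round 1). ready(m) never appears in any round.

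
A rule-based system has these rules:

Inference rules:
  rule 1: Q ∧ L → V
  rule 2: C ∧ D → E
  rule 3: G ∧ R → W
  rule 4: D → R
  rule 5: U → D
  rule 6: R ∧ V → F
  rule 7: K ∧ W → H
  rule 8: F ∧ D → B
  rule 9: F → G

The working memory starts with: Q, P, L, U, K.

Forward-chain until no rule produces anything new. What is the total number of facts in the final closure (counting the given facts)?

13

Round 1: rule 1 [Q ∧ L → V]; rule 5 [U → D]. Adds V, D.
Round 2: rule 4 [D → R]. Adds R.
Round 3: rule 6 [R ∧ V → F]. Adds F.
Round 4: rule 8 [F ∧ D → B]; rule 9 [F → G]. Adds B, G.
Round 5: rule 3 [G ∧ R → W]. Adds W.
Round 6: rule 7 [K ∧ W → H]. Adds H.
Closure: {B, D, F, G, H, K, L, P, Q, R, U, V, W} — 13 facts.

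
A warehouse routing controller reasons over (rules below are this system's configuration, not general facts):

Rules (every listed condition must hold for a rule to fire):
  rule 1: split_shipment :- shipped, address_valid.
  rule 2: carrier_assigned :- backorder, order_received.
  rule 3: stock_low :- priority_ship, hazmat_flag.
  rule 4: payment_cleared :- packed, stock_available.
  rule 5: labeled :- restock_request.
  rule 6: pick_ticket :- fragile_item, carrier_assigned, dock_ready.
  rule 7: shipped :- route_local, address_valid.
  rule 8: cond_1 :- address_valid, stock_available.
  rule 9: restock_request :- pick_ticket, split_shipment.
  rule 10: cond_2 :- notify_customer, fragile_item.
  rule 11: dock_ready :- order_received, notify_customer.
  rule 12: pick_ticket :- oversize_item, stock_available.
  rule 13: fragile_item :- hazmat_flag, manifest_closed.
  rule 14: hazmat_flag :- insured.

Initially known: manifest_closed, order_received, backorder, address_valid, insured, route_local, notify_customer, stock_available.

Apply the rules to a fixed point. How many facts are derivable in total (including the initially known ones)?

19

Round 1 — rule 2, rule 7, rule 8, rule 11, rule 14, derive carrier_assigned, shipped, cond_1, dock_ready, hazmat_flag.
Round 2 — rule 1, rule 13, derive split_shipment, fragile_item.
Round 3 — rule 6, rule 10, derive pick_ticket, cond_2.
Round 4 — rule 9, derive restock_request.
Round 5 — rule 5, derive labeled.
Closure: {address_valid, backorder, carrier_assigned, cond_1, cond_2, dock_ready, fragile_item, hazmat_flag, insured, labeled, manifest_closed, notify_customer, order_received, pick_ticket, restock_request, route_local, shipped, split_shipment, stock_available} — 19 facts.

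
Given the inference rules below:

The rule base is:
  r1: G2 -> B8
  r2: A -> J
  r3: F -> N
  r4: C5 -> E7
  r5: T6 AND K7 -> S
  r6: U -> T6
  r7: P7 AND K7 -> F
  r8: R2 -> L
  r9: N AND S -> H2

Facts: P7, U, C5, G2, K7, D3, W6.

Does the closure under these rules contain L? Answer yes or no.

no

Round 1: r1 [G2 -> B8]; r4 [C5 -> E7]; r6 [U -> T6]; r7 [P7 AND K7 -> F]. Adds B8, E7, T6, F.
Round 2: r3 [F -> N]; r5 [T6 AND K7 -> S]. Adds N, S.
Round 3: r9 [N AND S -> H2]. Adds H2.
Fixed point reached. L is concluded only by r8; r8 needs R2 (never derived).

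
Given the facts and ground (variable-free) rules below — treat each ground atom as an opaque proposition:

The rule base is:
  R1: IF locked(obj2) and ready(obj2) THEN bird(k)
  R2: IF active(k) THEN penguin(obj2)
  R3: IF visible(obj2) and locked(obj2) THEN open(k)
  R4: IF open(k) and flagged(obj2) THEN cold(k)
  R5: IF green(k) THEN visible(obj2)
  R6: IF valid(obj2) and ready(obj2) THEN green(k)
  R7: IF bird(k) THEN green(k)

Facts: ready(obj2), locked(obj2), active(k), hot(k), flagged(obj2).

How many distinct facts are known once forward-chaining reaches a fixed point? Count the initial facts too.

11

Round 1: R1 [IF locked(obj2) and ready(obj2) THEN bird(k)]; R2 [IF active(k) THEN penguin(obj2)]. Adds bird(k), penguin(obj2).
Round 2: R7 [IF bird(k) THEN green(k)]. Adds green(k).
Round 3: R5 [IF green(k) THEN visible(obj2)]. Adds visible(obj2).
Round 4: R3 [IF visible(obj2) and locked(obj2) THEN open(k)]. Adds open(k).
Round 5: R4 [IF open(k) and flagged(obj2) THEN cold(k)]. Adds cold(k).
Closure: {active(k), bird(k), cold(k), flagged(obj2), green(k), hot(k), locked(obj2), open(k), penguin(obj2), ready(obj2), visible(obj2)} — 11 facts.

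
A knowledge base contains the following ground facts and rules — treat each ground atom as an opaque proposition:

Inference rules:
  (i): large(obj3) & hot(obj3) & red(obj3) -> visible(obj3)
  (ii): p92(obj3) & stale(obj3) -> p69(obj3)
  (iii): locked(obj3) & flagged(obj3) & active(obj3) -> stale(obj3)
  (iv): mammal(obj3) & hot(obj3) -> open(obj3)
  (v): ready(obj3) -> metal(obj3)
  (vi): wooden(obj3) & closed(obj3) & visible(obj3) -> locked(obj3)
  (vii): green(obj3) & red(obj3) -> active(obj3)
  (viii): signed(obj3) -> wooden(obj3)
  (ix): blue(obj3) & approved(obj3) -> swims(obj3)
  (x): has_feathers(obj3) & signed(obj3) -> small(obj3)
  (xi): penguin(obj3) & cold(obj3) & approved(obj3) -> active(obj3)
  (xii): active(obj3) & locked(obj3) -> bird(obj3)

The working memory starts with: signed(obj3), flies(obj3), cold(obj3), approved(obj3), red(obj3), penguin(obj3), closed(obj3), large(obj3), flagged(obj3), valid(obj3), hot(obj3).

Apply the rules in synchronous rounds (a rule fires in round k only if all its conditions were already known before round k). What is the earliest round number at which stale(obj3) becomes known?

[1] (i) [large(obj3) & hot(obj3) & red(obj3) -> visible(obj3)]; (viii) [signed(obj3) -> wooden(obj3)]; (xi) [penguin(obj3) & cold(obj3) & approved(obj3) -> active(obj3)]. ⇒ new: visible(obj3), wooden(obj3), active(obj3).
[2] (vi) [wooden(obj3) & closed(obj3) & visible(obj3) -> locked(obj3)]. ⇒ new: locked(obj3).
[3] (iii) [locked(obj3) & flagged(obj3) & active(obj3) -> stale(obj3)]; (xii) [active(obj3) & locked(obj3) -> bird(obj3)]. ⇒ new: stale(obj3), bird(obj3).
stale(obj3) first appears in round 3.

3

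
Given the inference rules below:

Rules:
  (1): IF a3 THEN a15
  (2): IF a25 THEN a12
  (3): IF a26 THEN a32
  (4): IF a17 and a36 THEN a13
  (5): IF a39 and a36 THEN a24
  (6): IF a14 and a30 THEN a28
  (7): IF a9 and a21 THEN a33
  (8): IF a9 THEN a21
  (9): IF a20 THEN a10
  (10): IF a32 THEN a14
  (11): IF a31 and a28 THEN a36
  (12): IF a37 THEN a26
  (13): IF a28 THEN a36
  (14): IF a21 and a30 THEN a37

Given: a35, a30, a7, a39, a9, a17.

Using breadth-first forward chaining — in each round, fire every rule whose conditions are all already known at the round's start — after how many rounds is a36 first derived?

Round 1: (8) [IF a9 THEN a21]. New: a21.
Round 2: (7) [IF a9 and a21 THEN a33]; (14) [IF a21 and a30 THEN a37]. New: a33, a37.
Round 3: (12) [IF a37 THEN a26]. New: a26.
Round 4: (3) [IF a26 THEN a32]. New: a32.
Round 5: (10) [IF a32 THEN a14]. New: a14.
Round 6: (6) [IF a14 and a30 THEN a28]. New: a28.
Round 7: (13) [IF a28 THEN a36]. New: a36.
a36 first appears in round 7.

7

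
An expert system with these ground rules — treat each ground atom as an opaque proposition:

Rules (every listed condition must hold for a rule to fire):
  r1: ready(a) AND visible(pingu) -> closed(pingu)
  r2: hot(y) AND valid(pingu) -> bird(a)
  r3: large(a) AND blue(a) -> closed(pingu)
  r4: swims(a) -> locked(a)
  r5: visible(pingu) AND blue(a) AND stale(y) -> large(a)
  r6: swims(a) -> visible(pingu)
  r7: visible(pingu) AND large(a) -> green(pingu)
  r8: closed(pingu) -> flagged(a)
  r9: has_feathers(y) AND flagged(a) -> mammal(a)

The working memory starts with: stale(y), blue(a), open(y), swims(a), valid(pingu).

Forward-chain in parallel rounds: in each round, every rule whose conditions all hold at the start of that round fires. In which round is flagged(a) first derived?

4

Round 1 — r4, r6, derive locked(a), visible(pingu).
Round 2 — r5, derive large(a).
Round 3 — r3, r7, derive closed(pingu), green(pingu).
Round 4 — r8, derive flagged(a).
flagged(a) first appears in round 4.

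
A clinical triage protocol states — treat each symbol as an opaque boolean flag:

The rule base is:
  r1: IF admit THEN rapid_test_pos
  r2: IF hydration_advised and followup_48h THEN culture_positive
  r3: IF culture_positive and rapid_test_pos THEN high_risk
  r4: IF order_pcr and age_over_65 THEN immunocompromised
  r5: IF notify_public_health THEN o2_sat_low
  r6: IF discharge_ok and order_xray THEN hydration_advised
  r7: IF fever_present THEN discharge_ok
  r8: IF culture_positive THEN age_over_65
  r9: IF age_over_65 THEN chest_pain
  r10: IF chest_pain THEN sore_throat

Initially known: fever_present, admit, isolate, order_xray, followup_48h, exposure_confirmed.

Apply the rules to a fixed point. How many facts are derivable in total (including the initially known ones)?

Round 1 — r1, r7, derive rapid_test_pos, discharge_ok.
Round 2 — r6, derive hydration_advised.
Round 3 — r2, derive culture_positive.
Round 4 — r3, r8, derive high_risk, age_over_65.
Round 5 — r9, derive chest_pain.
Round 6 — r10, derive sore_throat.
Closure: {admit, age_over_65, chest_pain, culture_positive, discharge_ok, exposure_confirmed, fever_present, followup_48h, high_risk, hydration_advised, isolate, order_xray, rapid_test_pos, sore_throat} — 14 facts.

14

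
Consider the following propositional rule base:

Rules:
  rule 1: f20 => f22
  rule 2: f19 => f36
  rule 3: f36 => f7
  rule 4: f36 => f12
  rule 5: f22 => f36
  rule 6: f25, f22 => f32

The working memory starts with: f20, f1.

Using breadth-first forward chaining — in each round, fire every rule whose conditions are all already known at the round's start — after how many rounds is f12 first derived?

3

Round 1: rule 1 [f20 => f22]. Adds f22.
Round 2: rule 5 [f22 => f36]. Adds f36.
Round 3: rule 3 [f36 => f7]; rule 4 [f36 => f12]. Adds f7, f12.
f12 first appears in round 3.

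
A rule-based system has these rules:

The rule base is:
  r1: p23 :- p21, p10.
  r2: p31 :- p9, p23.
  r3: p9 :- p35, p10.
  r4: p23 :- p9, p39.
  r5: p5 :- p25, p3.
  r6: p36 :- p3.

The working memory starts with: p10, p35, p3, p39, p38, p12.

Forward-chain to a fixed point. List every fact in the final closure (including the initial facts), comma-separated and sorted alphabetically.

Round 1: r3 [p9 :- p35, p10.]; r6 [p36 :- p3.]. Adds p9, p36.
Round 2: r4 [p23 :- p9, p39.]. Adds p23.
Round 3: r2 [p31 :- p9, p23.]. Adds p31.

p10, p12, p23, p3, p31, p35, p36, p38, p39, p9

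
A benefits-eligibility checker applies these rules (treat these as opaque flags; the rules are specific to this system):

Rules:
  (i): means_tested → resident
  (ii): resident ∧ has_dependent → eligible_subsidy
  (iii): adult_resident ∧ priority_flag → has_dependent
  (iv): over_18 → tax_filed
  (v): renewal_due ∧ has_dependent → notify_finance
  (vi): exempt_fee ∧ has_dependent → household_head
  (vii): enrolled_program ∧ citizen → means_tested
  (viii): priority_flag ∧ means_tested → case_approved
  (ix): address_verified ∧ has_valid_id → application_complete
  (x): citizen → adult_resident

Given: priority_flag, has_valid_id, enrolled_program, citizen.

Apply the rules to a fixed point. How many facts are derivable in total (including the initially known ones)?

10

[1] (vii) [enrolled_program ∧ citizen → means_tested]; (x) [citizen → adult_resident]. ⇒ new: means_tested, adult_resident.
[2] (i) [means_tested → resident]; (iii) [adult_resident ∧ priority_flag → has_dependent]; (viii) [priority_flag ∧ means_tested → case_approved]. ⇒ new: resident, has_dependent, case_approved.
[3] (ii) [resident ∧ has_dependent → eligible_subsidy]. ⇒ new: eligible_subsidy.
Closure: {adult_resident, case_approved, citizen, eligible_subsidy, enrolled_program, has_dependent, has_valid_id, means_tested, priority_flag, resident} — 10 facts.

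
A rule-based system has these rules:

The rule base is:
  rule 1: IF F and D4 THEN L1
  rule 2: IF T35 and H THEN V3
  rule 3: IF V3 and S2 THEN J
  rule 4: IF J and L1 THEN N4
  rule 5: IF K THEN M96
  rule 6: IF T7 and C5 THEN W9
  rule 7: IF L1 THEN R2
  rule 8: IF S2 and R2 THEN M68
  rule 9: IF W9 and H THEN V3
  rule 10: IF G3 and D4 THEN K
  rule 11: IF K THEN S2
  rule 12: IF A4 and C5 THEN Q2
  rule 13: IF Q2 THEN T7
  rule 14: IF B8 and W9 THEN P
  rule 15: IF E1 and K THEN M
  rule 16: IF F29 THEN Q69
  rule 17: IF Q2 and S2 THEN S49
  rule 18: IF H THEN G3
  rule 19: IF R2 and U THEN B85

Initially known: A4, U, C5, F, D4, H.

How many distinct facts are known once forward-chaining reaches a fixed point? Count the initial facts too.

21

[1] rule 1 [IF F and D4 THEN L1]; rule 12 [IF A4 and C5 THEN Q2]; rule 18 [IF H THEN G3]. ⇒ new: L1, Q2, G3.
[2] rule 7 [IF L1 THEN R2]; rule 10 [IF G3 and D4 THEN K]; rule 13 [IF Q2 THEN T7]. ⇒ new: R2, K, T7.
[3] rule 5 [IF K THEN M96]; rule 6 [IF T7 and C5 THEN W9]; rule 11 [IF K THEN S2]; rule 19 [IF R2 and U THEN B85]. ⇒ new: M96, W9, S2, B85.
[4] rule 8 [IF S2 and R2 THEN M68]; rule 9 [IF W9 and H THEN V3]; rule 17 [IF Q2 and S2 THEN S49]. ⇒ new: M68, V3, S49.
[5] rule 3 [IF V3 and S2 THEN J]. ⇒ new: J.
[6] rule 4 [IF J and L1 THEN N4]. ⇒ new: N4.
Closure: {A4, B85, C5, D4, F, G3, H, J, K, L1, M68, M96, N4, Q2, R2, S2, S49, T7, U, V3, W9} — 21 facts.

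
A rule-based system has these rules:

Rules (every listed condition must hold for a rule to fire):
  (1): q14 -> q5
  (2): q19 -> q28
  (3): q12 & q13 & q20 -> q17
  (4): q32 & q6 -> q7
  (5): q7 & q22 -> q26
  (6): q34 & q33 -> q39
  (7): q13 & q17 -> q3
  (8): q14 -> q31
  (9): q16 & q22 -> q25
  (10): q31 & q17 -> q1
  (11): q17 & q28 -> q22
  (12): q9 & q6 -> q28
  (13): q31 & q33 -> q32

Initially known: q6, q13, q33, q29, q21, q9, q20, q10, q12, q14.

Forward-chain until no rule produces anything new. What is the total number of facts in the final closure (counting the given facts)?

20

Round 1: (1) [q14 -> q5]; (3) [q12 & q13 & q20 -> q17]; (8) [q14 -> q31]; (12) [q9 & q6 -> q28]. Adds q5, q17, q31, q28.
Round 2: (7) [q13 & q17 -> q3]; (10) [q31 & q17 -> q1]; (11) [q17 & q28 -> q22]; (13) [q31 & q33 -> q32]. Adds q3, q1, q22, q32.
Round 3: (4) [q32 & q6 -> q7]. Adds q7.
Round 4: (5) [q7 & q22 -> q26]. Adds q26.
Closure: {q1, q10, q12, q13, q14, q17, q20, q21, q22, q26, q28, q29, q3, q31, q32, q33, q5, q6, q7, q9} — 20 facts.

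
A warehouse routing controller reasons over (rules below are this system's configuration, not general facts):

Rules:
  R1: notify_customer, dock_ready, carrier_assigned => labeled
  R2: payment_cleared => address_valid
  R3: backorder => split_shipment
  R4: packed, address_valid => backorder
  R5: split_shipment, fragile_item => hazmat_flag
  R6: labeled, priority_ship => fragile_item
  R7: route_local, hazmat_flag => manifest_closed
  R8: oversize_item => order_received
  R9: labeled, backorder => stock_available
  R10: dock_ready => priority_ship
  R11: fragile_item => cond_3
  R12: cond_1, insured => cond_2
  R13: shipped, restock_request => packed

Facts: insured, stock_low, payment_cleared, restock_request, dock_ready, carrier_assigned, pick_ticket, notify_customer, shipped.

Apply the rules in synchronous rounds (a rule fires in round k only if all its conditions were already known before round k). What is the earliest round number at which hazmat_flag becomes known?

Round 1 — R1, R2, R10, R13, derive labeled, address_valid, priority_ship, packed.
Round 2 — R4, R6, derive backorder, fragile_item.
Round 3 — R3, R9, R11, derive split_shipment, stock_available, cond_3.
Round 4 — R5, derive hazmat_flag.
hazmat_flag first appears in round 4.

4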